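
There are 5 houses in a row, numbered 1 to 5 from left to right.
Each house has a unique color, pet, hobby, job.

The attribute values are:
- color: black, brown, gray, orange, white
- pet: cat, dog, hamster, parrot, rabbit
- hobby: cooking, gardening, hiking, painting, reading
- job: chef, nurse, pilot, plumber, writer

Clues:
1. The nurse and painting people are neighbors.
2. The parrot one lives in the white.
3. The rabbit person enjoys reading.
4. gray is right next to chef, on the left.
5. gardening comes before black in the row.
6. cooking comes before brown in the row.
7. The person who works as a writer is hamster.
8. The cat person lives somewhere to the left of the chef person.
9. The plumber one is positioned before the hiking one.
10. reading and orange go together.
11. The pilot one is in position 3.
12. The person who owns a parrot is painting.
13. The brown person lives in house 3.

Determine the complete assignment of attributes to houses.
Solution:

House | Color | Pet | Hobby | Job
---------------------------------
  1   | gray | cat | cooking | nurse
  2   | white | parrot | painting | chef
  3   | brown | dog | gardening | pilot
  4   | orange | rabbit | reading | plumber
  5   | black | hamster | hiking | writer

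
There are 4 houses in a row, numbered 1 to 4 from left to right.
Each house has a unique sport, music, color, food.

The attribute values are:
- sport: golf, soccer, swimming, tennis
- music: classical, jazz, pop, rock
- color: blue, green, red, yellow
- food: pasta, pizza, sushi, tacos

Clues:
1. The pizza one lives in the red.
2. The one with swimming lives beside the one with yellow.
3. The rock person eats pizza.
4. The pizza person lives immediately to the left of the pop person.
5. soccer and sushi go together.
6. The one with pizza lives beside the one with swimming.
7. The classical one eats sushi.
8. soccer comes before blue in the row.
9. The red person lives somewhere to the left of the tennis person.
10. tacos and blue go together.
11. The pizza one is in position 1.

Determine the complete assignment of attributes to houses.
Solution:

House | Sport | Music | Color | Food
------------------------------------
  1   | golf | rock | red | pizza
  2   | swimming | pop | green | pasta
  3   | soccer | classical | yellow | sushi
  4   | tennis | jazz | blue | tacos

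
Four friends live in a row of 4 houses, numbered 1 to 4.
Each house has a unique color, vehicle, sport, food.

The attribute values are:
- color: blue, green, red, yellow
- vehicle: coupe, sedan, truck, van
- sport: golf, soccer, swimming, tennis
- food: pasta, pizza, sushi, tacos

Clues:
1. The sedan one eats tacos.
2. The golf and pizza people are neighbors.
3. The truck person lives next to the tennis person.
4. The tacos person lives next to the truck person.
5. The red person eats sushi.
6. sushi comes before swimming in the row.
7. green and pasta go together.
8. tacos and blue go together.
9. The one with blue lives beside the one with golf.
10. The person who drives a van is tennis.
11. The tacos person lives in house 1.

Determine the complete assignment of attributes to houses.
Solution:

House | Color | Vehicle | Sport | Food
--------------------------------------
  1   | blue | sedan | soccer | tacos
  2   | red | truck | golf | sushi
  3   | yellow | van | tennis | pizza
  4   | green | coupe | swimming | pasta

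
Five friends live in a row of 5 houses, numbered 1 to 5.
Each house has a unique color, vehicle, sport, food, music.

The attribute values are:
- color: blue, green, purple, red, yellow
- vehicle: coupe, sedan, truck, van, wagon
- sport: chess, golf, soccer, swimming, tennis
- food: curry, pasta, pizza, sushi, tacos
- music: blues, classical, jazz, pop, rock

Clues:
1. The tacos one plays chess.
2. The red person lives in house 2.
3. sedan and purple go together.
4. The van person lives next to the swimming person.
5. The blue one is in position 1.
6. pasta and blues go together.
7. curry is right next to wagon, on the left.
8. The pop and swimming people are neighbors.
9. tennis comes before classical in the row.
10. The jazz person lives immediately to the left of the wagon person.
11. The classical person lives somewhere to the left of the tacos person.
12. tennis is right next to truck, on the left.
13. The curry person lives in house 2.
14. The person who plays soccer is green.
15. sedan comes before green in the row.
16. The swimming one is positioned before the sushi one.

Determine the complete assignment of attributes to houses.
Solution:

House | Color | Vehicle | Sport | Food | Music
----------------------------------------------
  1   | blue | van | tennis | pizza | pop
  2   | red | truck | swimming | curry | jazz
  3   | yellow | wagon | golf | sushi | classical
  4   | purple | sedan | chess | tacos | rock
  5   | green | coupe | soccer | pasta | blues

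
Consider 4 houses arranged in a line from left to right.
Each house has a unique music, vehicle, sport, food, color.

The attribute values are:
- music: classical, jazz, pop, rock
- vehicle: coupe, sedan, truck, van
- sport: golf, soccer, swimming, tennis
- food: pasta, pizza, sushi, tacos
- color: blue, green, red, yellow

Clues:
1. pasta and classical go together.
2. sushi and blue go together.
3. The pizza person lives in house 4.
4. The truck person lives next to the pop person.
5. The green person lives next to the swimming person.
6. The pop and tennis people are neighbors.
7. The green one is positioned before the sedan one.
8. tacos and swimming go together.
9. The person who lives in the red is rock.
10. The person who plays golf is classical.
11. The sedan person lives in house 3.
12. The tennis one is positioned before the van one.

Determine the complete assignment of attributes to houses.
Solution:

House | Music | Vehicle | Sport | Food | Color
----------------------------------------------
  1   | classical | truck | golf | pasta | green
  2   | pop | coupe | swimming | tacos | yellow
  3   | jazz | sedan | tennis | sushi | blue
  4   | rock | van | soccer | pizza | red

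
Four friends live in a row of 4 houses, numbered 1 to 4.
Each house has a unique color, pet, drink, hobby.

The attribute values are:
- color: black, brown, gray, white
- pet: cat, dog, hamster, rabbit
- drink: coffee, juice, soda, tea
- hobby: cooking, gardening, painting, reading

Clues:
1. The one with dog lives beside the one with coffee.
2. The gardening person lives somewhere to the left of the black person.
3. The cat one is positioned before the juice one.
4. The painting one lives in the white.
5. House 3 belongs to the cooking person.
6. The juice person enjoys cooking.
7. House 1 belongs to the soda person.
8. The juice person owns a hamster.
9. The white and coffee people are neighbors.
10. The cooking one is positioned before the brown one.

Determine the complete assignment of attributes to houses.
Solution:

House | Color | Pet | Drink | Hobby
-----------------------------------
  1   | white | dog | soda | painting
  2   | gray | cat | coffee | gardening
  3   | black | hamster | juice | cooking
  4   | brown | rabbit | tea | reading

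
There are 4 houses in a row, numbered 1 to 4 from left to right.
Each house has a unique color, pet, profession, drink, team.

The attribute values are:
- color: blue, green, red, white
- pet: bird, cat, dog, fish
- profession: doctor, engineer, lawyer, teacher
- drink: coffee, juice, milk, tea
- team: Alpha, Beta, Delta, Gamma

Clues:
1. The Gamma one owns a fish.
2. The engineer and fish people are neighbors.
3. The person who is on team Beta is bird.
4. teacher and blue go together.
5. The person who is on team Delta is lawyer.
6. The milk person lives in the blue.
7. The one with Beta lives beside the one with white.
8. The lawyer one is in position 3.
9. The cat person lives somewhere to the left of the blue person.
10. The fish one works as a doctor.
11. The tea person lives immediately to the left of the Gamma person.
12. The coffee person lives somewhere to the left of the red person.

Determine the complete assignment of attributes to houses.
Solution:

House | Color | Pet | Profession | Drink | Team
-----------------------------------------------
  1   | green | bird | engineer | tea | Beta
  2   | white | fish | doctor | coffee | Gamma
  3   | red | cat | lawyer | juice | Delta
  4   | blue | dog | teacher | milk | Alpha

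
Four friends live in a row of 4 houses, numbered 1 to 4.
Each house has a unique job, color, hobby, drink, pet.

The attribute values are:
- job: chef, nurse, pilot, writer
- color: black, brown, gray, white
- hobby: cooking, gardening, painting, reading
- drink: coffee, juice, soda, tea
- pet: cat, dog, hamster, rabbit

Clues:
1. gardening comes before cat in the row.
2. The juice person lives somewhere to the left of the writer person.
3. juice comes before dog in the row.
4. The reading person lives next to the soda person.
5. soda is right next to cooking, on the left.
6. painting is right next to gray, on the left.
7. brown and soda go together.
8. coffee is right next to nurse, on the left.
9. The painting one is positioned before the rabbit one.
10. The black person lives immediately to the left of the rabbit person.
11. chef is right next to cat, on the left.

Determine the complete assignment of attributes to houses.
Solution:

House | Job | Color | Hobby | Drink | Pet
-----------------------------------------
  1   | pilot | black | painting | coffee | hamster
  2   | nurse | gray | reading | juice | rabbit
  3   | chef | brown | gardening | soda | dog
  4   | writer | white | cooking | tea | cat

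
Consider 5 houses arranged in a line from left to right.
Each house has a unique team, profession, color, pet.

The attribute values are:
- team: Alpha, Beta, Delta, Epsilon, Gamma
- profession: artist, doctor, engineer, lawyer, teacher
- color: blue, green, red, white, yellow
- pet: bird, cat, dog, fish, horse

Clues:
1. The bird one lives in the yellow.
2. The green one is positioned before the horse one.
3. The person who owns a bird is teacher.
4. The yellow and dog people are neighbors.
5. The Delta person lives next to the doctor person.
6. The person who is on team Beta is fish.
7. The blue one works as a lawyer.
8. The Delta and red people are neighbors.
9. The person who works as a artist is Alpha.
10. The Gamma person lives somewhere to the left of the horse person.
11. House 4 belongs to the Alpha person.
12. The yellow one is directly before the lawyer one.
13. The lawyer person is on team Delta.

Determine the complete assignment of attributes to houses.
Solution:

House | Team | Profession | Color | Pet
---------------------------------------
  1   | Gamma | teacher | yellow | bird
  2   | Delta | lawyer | blue | dog
  3   | Beta | doctor | red | fish
  4   | Alpha | artist | green | cat
  5   | Epsilon | engineer | white | horse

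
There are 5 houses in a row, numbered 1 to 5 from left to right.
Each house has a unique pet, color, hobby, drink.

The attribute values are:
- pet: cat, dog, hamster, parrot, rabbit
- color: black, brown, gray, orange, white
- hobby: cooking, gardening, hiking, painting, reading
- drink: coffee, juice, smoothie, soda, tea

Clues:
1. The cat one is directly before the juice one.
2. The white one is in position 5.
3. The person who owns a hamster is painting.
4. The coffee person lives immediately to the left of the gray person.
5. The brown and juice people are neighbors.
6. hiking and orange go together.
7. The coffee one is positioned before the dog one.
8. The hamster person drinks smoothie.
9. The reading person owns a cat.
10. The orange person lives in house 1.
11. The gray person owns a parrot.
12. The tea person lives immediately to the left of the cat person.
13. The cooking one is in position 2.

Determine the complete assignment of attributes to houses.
Solution:

House | Pet | Color | Hobby | Drink
-----------------------------------
  1   | rabbit | orange | hiking | coffee
  2   | parrot | gray | cooking | tea
  3   | cat | brown | reading | soda
  4   | dog | black | gardening | juice
  5   | hamster | white | painting | smoothie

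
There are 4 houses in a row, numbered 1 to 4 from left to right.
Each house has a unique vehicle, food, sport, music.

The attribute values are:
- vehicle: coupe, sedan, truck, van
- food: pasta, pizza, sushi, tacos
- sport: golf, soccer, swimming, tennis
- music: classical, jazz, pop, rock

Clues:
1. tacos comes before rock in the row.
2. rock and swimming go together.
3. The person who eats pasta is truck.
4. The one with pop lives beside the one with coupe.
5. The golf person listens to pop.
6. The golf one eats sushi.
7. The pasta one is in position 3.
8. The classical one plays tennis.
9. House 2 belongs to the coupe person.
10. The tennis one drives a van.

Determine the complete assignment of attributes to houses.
Solution:

House | Vehicle | Food | Sport | Music
--------------------------------------
  1   | sedan | sushi | golf | pop
  2   | coupe | tacos | soccer | jazz
  3   | truck | pasta | swimming | rock
  4   | van | pizza | tennis | classical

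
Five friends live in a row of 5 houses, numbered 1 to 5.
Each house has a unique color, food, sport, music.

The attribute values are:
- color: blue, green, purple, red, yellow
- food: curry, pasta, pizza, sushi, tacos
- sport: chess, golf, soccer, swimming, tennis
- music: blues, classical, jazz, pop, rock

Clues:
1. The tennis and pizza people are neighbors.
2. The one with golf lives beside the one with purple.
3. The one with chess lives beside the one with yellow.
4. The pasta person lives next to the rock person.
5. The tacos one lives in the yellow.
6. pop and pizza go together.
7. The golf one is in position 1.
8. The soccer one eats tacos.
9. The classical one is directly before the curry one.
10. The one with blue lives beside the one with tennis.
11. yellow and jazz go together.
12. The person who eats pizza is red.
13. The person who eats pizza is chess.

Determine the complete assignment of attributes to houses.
Solution:

House | Color | Food | Sport | Music
------------------------------------
  1   | blue | pasta | golf | classical
  2   | purple | curry | tennis | rock
  3   | red | pizza | chess | pop
  4   | yellow | tacos | soccer | jazz
  5   | green | sushi | swimming | blues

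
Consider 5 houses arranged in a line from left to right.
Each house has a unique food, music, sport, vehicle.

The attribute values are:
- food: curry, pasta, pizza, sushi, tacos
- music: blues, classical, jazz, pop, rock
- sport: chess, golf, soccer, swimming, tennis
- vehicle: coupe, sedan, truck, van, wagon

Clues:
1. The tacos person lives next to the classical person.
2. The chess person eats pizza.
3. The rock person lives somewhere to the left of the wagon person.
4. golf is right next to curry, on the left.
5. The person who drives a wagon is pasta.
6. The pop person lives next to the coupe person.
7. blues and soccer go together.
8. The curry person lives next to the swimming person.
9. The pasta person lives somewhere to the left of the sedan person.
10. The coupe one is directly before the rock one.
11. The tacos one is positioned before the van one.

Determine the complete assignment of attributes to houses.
Solution:

House | Food | Music | Sport | Vehicle
--------------------------------------
  1   | tacos | pop | golf | truck
  2   | curry | classical | tennis | coupe
  3   | sushi | rock | swimming | van
  4   | pasta | blues | soccer | wagon
  5   | pizza | jazz | chess | sedan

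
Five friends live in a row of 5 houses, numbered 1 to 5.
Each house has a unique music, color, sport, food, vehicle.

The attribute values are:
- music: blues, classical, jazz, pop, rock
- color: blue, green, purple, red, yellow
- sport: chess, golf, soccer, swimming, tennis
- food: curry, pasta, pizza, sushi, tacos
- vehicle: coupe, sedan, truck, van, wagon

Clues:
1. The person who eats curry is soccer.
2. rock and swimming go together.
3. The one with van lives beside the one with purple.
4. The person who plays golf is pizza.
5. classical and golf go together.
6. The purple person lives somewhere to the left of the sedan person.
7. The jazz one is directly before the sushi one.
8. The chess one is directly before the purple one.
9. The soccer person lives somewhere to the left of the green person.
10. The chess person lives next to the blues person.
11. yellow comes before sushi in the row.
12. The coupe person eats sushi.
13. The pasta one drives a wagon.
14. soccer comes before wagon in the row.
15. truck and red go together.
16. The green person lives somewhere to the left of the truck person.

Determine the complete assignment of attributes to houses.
Solution:

House | Music | Color | Sport | Food | Vehicle
----------------------------------------------
  1   | jazz | yellow | chess | tacos | van
  2   | blues | purple | tennis | sushi | coupe
  3   | pop | blue | soccer | curry | sedan
  4   | rock | green | swimming | pasta | wagon
  5   | classical | red | golf | pizza | truck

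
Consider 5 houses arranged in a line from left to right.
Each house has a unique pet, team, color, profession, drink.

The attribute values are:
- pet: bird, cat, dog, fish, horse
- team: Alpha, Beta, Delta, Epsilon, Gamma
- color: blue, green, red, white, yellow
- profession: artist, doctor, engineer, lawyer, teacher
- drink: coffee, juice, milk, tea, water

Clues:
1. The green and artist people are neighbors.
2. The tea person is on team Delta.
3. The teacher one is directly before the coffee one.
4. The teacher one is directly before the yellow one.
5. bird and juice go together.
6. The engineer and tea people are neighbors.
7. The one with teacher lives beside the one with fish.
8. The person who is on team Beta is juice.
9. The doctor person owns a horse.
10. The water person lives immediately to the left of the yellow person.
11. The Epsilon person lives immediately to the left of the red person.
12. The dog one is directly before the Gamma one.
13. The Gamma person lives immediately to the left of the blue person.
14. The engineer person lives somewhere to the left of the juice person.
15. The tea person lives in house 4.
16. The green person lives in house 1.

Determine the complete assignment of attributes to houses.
Solution:

House | Pet | Team | Color | Profession | Drink
-----------------------------------------------
  1   | dog | Alpha | green | teacher | water
  2   | fish | Gamma | yellow | artist | coffee
  3   | cat | Epsilon | blue | engineer | milk
  4   | horse | Delta | red | doctor | tea
  5   | bird | Beta | white | lawyer | juice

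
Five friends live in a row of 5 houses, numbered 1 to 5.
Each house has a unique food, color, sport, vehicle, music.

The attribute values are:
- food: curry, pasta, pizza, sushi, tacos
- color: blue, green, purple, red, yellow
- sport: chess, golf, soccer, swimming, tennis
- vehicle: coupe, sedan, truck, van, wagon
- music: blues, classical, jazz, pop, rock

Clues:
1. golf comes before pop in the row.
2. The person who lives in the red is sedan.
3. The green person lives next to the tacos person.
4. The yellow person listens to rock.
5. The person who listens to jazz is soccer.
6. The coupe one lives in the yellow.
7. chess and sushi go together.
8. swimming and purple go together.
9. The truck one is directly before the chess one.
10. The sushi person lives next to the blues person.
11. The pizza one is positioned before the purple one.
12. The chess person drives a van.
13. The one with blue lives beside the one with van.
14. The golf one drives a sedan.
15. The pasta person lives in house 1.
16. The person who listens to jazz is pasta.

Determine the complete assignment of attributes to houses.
Solution:

House | Food | Color | Sport | Vehicle | Music
----------------------------------------------
  1   | pasta | blue | soccer | truck | jazz
  2   | sushi | green | chess | van | classical
  3   | tacos | red | golf | sedan | blues
  4   | pizza | yellow | tennis | coupe | rock
  5   | curry | purple | swimming | wagon | pop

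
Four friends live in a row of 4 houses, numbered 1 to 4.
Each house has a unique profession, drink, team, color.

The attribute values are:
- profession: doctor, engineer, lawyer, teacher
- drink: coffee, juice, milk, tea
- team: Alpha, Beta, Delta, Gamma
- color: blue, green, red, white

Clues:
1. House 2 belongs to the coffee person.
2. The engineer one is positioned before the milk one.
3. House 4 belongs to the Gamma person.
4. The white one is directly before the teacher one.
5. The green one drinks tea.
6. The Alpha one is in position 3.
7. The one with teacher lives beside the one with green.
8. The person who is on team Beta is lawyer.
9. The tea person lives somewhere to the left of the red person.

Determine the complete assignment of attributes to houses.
Solution:

House | Profession | Drink | Team | Color
-----------------------------------------
  1   | lawyer | juice | Beta | white
  2   | teacher | coffee | Delta | blue
  3   | engineer | tea | Alpha | green
  4   | doctor | milk | Gamma | red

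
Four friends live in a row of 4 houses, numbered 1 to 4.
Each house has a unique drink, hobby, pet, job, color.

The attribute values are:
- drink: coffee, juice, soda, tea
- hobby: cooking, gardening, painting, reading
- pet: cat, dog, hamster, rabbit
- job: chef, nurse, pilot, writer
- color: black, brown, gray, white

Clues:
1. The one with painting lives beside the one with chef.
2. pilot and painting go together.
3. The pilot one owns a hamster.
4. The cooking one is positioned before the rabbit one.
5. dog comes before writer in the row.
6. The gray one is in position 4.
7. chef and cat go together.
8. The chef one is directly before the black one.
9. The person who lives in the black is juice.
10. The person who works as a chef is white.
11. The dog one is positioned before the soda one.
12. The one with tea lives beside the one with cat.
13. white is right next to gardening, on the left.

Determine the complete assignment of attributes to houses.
Solution:

House | Drink | Hobby | Pet | Job | Color
-----------------------------------------
  1   | tea | painting | hamster | pilot | brown
  2   | coffee | cooking | cat | chef | white
  3   | juice | gardening | dog | nurse | black
  4   | soda | reading | rabbit | writer | gray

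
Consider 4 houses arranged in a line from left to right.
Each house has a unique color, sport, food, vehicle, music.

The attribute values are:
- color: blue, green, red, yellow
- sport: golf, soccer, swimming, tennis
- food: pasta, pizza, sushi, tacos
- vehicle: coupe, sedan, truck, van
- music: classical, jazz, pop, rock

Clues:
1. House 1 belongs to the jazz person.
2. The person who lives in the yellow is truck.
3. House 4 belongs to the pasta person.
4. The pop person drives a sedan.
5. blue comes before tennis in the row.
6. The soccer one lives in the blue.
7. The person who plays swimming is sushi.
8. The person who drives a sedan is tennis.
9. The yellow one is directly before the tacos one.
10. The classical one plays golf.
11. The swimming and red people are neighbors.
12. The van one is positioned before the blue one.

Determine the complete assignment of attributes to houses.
Solution:

House | Color | Sport | Food | Vehicle | Music
----------------------------------------------
  1   | yellow | swimming | sushi | truck | jazz
  2   | red | golf | tacos | van | classical
  3   | blue | soccer | pizza | coupe | rock
  4   | green | tennis | pasta | sedan | pop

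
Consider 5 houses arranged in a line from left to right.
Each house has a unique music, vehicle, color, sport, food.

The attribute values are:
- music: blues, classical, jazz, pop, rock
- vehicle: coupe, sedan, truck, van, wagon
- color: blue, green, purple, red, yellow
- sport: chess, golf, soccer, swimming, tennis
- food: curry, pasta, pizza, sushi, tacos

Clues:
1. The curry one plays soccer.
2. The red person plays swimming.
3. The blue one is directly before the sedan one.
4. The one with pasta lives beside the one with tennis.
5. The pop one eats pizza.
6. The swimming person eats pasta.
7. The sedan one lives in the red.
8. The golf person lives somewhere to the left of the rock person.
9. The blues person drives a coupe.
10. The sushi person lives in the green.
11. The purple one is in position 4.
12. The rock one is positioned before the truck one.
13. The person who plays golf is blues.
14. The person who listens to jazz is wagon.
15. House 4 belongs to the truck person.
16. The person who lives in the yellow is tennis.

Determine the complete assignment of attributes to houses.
Solution:

House | Music | Vehicle | Color | Sport | Food
----------------------------------------------
  1   | blues | coupe | blue | golf | tacos
  2   | rock | sedan | red | swimming | pasta
  3   | pop | van | yellow | tennis | pizza
  4   | classical | truck | purple | soccer | curry
  5   | jazz | wagon | green | chess | sushi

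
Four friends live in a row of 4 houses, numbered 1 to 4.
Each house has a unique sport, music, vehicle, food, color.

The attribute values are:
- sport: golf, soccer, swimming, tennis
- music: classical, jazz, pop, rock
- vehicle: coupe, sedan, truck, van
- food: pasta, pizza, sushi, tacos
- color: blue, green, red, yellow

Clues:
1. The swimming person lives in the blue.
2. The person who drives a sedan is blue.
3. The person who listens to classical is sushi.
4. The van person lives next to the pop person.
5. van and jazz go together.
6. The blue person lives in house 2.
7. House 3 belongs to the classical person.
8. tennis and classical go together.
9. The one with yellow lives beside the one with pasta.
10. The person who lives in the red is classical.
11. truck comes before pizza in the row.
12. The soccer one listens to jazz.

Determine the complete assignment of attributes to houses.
Solution:

House | Sport | Music | Vehicle | Food | Color
----------------------------------------------
  1   | soccer | jazz | van | tacos | yellow
  2   | swimming | pop | sedan | pasta | blue
  3   | tennis | classical | truck | sushi | red
  4   | golf | rock | coupe | pizza | green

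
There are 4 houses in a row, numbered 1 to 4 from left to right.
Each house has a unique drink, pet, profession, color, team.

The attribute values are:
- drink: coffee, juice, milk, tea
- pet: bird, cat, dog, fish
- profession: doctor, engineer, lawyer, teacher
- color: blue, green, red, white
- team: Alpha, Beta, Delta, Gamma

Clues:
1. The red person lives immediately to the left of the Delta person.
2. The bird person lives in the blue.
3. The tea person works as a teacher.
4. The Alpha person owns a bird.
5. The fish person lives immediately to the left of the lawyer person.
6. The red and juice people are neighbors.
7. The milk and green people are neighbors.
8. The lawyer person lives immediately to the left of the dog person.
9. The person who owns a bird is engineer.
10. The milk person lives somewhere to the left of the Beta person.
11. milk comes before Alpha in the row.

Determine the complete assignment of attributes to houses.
Solution:

House | Drink | Pet | Profession | Color | Team
-----------------------------------------------
  1   | milk | fish | doctor | red | Gamma
  2   | juice | cat | lawyer | green | Delta
  3   | tea | dog | teacher | white | Beta
  4   | coffee | bird | engineer | blue | Alpha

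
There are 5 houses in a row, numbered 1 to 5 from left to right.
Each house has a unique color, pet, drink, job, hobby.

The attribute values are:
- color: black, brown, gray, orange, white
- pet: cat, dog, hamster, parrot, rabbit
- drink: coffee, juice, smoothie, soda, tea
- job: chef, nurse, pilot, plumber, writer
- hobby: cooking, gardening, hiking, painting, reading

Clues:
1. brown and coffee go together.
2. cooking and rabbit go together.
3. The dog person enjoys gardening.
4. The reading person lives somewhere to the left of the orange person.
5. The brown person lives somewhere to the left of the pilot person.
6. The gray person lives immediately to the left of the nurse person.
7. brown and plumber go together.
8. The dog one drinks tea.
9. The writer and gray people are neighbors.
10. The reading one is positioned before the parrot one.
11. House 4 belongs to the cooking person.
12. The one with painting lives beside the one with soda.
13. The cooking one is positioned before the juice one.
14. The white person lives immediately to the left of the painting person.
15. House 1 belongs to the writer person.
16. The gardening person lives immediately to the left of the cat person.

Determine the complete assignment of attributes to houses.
Solution:

House | Color | Pet | Drink | Job | Hobby
-----------------------------------------
  1   | white | dog | tea | writer | gardening
  2   | gray | cat | smoothie | chef | painting
  3   | black | hamster | soda | nurse | reading
  4   | brown | rabbit | coffee | plumber | cooking
  5   | orange | parrot | juice | pilot | hiking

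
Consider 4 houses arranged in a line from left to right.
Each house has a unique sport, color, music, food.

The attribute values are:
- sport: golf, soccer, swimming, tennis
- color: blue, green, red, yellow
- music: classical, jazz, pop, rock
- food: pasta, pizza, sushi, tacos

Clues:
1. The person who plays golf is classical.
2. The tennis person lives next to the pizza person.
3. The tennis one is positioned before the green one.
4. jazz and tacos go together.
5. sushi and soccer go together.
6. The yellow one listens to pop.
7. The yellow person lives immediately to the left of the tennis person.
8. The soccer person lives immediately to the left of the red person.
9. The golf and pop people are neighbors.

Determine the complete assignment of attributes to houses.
Solution:

House | Sport | Color | Music | Food
------------------------------------
  1   | golf | blue | classical | pasta
  2   | soccer | yellow | pop | sushi
  3   | tennis | red | jazz | tacos
  4   | swimming | green | rock | pizza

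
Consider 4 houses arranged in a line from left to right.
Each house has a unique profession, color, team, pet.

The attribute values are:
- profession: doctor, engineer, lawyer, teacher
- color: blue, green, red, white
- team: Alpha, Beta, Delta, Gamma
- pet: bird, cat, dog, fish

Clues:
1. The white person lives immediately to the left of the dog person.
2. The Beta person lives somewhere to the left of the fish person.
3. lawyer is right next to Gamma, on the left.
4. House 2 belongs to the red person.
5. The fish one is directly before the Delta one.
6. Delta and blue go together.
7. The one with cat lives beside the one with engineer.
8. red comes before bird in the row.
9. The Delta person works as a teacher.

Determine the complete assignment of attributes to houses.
Solution:

House | Profession | Color | Team | Pet
---------------------------------------
  1   | lawyer | white | Beta | cat
  2   | engineer | red | Gamma | dog
  3   | doctor | green | Alpha | fish
  4   | teacher | blue | Delta | bird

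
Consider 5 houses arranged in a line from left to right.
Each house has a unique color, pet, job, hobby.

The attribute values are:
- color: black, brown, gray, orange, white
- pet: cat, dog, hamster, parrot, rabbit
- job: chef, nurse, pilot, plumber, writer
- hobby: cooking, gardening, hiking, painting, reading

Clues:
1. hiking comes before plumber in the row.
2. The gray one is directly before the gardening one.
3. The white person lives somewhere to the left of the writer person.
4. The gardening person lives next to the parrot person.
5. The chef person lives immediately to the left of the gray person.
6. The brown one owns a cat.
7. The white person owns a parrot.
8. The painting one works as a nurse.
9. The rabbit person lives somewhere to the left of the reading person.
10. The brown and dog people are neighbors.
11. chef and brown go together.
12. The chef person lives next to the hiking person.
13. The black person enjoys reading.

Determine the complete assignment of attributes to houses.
Solution:

House | Color | Pet | Job | Hobby
---------------------------------
  1   | brown | cat | chef | cooking
  2   | gray | dog | pilot | hiking
  3   | orange | rabbit | plumber | gardening
  4   | white | parrot | nurse | painting
  5   | black | hamster | writer | reading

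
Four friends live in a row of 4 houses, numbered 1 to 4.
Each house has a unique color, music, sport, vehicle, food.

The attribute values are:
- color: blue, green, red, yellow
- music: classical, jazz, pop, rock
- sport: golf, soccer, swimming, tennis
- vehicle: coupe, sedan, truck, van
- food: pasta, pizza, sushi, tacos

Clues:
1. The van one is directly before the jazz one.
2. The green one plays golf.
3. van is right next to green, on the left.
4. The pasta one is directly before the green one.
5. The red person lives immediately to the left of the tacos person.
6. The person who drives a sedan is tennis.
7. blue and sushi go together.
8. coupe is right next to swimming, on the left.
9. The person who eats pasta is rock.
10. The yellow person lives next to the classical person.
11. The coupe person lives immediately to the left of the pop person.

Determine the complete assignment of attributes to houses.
Solution:

House | Color | Music | Sport | Vehicle | Food
----------------------------------------------
  1   | red | rock | soccer | van | pasta
  2   | green | jazz | golf | coupe | tacos
  3   | yellow | pop | swimming | truck | pizza
  4   | blue | classical | tennis | sedan | sushi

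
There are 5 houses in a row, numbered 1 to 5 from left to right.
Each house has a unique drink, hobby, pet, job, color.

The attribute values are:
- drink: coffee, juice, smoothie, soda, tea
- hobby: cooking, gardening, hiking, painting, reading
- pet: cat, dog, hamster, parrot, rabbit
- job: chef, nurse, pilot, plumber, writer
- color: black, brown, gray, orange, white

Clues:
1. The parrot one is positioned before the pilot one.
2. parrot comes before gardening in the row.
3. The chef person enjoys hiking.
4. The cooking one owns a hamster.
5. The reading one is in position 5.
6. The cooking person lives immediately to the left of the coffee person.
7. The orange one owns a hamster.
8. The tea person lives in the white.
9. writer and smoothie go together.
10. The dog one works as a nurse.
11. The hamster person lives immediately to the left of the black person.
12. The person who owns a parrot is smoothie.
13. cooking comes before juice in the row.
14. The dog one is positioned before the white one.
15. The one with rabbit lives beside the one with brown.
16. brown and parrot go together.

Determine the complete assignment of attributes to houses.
Solution:

House | Drink | Hobby | Pet | Job | Color
-----------------------------------------
  1   | soda | cooking | hamster | plumber | orange
  2   | coffee | hiking | rabbit | chef | black
  3   | smoothie | painting | parrot | writer | brown
  4   | juice | gardening | dog | nurse | gray
  5   | tea | reading | cat | pilot | white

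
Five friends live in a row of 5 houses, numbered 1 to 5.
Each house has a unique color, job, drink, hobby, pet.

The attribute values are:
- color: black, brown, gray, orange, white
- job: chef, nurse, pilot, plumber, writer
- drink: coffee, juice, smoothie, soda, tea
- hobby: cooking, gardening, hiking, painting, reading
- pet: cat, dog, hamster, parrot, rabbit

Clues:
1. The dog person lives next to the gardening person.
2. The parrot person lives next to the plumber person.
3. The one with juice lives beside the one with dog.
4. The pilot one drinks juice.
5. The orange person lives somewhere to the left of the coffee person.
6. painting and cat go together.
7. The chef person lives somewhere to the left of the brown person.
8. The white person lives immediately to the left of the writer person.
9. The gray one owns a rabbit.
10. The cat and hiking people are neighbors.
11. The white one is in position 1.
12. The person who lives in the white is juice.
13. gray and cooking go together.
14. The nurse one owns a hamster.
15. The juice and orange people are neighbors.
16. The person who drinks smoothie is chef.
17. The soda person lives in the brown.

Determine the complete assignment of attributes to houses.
Solution:

House | Color | Job | Drink | Hobby | Pet
-----------------------------------------
  1   | white | pilot | juice | painting | cat
  2   | orange | writer | tea | hiking | dog
  3   | black | chef | smoothie | gardening | parrot
  4   | gray | plumber | coffee | cooking | rabbit
  5   | brown | nurse | soda | reading | hamster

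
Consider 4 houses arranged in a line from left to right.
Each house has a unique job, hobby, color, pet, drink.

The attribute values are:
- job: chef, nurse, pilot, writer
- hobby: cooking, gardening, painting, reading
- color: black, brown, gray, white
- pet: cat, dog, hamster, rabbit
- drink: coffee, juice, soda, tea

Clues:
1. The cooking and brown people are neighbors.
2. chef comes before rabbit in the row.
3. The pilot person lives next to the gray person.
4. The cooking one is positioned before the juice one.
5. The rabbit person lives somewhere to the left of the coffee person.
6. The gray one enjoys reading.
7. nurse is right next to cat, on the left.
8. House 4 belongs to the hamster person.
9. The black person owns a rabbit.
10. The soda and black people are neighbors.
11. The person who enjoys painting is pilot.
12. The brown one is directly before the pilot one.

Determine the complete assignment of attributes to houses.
Solution:

House | Job | Hobby | Color | Pet | Drink
-----------------------------------------
  1   | nurse | cooking | white | dog | tea
  2   | chef | gardening | brown | cat | soda
  3   | pilot | painting | black | rabbit | juice
  4   | writer | reading | gray | hamster | coffee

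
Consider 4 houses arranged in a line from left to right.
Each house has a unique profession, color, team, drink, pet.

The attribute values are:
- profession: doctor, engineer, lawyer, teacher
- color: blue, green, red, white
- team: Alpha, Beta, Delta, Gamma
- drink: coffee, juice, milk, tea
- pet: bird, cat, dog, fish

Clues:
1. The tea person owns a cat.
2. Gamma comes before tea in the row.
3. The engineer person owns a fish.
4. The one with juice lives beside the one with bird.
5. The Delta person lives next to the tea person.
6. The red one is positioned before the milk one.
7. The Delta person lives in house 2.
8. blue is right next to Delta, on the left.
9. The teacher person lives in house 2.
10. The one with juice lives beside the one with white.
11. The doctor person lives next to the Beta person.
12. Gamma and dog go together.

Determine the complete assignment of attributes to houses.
Solution:

House | Profession | Color | Team | Drink | Pet
-----------------------------------------------
  1   | lawyer | blue | Gamma | juice | dog
  2   | teacher | white | Delta | coffee | bird
  3   | doctor | red | Alpha | tea | cat
  4   | engineer | green | Beta | milk | fish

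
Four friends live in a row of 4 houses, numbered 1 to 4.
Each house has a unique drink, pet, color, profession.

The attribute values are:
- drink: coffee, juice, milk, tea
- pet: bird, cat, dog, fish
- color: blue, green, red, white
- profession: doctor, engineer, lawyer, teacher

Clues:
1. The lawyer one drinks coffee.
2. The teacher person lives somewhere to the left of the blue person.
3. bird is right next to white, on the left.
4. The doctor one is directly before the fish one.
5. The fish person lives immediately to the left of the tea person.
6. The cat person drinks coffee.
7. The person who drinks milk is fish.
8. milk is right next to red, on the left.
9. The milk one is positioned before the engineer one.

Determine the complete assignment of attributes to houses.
Solution:

House | Drink | Pet | Color | Profession
----------------------------------------
  1   | juice | bird | green | doctor
  2   | milk | fish | white | teacher
  3   | tea | dog | red | engineer
  4   | coffee | cat | blue | lawyer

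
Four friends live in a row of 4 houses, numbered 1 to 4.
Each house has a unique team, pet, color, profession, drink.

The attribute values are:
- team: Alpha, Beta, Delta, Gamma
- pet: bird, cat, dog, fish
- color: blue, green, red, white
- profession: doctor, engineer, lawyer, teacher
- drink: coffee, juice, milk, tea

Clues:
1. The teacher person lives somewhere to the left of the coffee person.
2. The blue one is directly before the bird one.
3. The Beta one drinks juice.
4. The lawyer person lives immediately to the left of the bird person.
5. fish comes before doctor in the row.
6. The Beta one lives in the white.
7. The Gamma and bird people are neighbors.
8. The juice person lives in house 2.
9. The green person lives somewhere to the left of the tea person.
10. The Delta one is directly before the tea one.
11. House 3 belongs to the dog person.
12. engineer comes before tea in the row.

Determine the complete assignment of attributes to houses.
Solution:

House | Team | Pet | Color | Profession | Drink
-----------------------------------------------
  1   | Gamma | fish | blue | lawyer | milk
  2   | Beta | bird | white | teacher | juice
  3   | Delta | dog | green | engineer | coffee
  4   | Alpha | cat | red | doctor | tea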